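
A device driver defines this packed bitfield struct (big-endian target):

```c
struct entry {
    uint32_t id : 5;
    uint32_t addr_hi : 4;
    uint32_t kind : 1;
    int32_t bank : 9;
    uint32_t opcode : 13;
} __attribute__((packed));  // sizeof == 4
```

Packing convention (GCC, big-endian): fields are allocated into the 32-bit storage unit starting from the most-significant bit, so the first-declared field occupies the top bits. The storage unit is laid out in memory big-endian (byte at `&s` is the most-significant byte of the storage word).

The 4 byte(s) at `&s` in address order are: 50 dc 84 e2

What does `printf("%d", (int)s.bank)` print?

[0]=0x50 [1]=0xdc [2]=0x84 [3]=0xe2 (big-endian) → word 0x50dc84e2
id:5 @ bit 27 → (0x50dc84e2>>27)&0x1f = 0xa
addr_hi:4 @ bit 23 → (0x50dc84e2>>23)&0xf = 0x1
kind:1 @ bit 22 → (0x50dc84e2>>22)&0x1 = 0x1
bank:9 @ bit 13 → (0x50dc84e2>>13)&0x1ff = 0xe4  ←
opcode:13 @ bit 0 → (0x50dc84e2>>0)&0x1fff = 0x4e2
bank signed 9b, MSB=0: value = 228

228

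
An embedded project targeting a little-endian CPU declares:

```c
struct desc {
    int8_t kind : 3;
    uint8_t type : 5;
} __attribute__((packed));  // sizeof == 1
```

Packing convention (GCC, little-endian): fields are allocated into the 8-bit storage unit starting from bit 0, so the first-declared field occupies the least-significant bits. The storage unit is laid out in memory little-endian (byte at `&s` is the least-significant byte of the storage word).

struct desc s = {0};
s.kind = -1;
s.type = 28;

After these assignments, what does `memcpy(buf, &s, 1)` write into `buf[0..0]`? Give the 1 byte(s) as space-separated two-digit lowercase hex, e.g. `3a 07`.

e7

[0+:3] kind=-1 & 0x7 = 0x7; word=0x07
[3+:5] type=28 & 0x1f = 0x1c; word=0xe7
word = 0xe7 → little-endian bytes:
  [0]=0xe7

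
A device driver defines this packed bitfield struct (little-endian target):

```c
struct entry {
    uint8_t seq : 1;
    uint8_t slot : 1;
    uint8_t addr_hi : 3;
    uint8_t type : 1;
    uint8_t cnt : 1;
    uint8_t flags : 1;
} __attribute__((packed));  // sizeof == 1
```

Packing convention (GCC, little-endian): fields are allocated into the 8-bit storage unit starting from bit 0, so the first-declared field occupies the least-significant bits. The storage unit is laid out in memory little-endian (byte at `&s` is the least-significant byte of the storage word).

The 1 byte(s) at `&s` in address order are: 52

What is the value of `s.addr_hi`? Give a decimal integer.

[0]=0x52 (little-endian) → word 0x52
seq [0+:1] = (word>>0) & 0x1 = 0
slot [1+:1] = (word>>1) & 0x1 = 1
addr_hi [2+:3] = (word>>2) & 0x7 = 4  ←
type [5+:1] = (word>>5) & 0x1 = 0
cnt [6+:1] = (word>>6) & 0x1 = 1
flags [7+:1] = (word>>7) & 0x1 = 0

4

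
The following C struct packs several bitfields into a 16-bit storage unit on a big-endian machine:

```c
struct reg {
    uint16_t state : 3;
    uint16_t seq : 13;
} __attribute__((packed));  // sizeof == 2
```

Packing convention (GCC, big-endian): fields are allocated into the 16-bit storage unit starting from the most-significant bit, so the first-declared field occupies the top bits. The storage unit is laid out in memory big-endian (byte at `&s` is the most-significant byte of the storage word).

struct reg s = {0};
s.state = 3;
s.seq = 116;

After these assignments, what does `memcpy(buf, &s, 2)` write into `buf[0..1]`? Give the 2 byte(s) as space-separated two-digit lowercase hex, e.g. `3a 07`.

state (3b) val=3 bits=0x3 at bit 13: 0x6000
seq (13b) val=116 bits=0x74 at bit 0: 0x6074
word = 0x6074 → big-endian bytes:
  [0]=0x60  [1]=0x74

60 74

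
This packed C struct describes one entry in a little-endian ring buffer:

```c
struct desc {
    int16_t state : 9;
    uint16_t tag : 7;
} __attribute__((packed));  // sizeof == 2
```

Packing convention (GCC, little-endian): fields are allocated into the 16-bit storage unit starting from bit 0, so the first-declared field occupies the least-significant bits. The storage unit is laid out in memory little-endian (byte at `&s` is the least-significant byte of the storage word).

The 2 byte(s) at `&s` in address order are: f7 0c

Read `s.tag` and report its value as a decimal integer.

[0]=0xf7 [1]=0x0c (little-endian) → word 0x0cf7
state:9 @ bit 0 → (0x0cf7>>0)&0x1ff = 0xf7
tag:7 @ bit 9 → (0x0cf7>>9)&0x7f = 0x6  ←

6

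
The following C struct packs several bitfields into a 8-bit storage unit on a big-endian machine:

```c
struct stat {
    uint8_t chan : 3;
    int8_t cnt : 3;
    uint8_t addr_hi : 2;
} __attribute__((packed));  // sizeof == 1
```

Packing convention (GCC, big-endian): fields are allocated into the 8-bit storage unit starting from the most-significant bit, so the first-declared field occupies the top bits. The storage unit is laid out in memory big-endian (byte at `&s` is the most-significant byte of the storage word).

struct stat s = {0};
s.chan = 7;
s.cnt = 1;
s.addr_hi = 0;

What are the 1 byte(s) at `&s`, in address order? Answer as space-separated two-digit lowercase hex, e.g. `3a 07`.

e4

chan:3 = 7 → 0x7 << 5 → word 0xe0
cnt:3 = 1 → 0x1 << 2 → word 0xe4
addr_hi:2 = 0 → 0x0 << 0 → word 0xe4
word = 0xe4 → big-endian bytes:
  [0]=0xe4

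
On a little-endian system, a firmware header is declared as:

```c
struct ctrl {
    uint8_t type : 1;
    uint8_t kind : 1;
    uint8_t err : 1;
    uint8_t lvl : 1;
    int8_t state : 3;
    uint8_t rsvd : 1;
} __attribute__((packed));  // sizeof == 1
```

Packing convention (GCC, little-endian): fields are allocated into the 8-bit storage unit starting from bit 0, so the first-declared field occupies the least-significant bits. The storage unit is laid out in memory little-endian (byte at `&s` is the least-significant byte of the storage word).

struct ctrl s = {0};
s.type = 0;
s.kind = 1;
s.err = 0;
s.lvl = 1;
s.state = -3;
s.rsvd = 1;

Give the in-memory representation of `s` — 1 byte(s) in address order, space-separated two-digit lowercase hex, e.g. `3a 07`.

type:1 = 0 → 0x0 << 0 → word 0x00
kind:1 = 1 → 0x1 << 1 → word 0x02
err:1 = 0 → 0x0 << 2 → word 0x02
lvl:1 = 1 → 0x1 << 3 → word 0x0a
state:3 = -3 → 0x5 << 4 → word 0x5a
rsvd:1 = 1 → 0x1 << 7 → word 0xda
word = 0xda → little-endian bytes:
  [0]=0xda

da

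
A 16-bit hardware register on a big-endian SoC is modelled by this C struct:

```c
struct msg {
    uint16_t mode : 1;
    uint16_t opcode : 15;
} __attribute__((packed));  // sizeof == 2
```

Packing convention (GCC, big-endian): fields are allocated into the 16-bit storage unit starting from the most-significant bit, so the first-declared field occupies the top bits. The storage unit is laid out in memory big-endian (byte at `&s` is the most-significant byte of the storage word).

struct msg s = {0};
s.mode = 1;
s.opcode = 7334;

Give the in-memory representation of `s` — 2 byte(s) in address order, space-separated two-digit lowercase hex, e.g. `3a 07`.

mode:1 = 1 → 0x1 << 15 → word 0x8000
opcode:15 = 7334 → 0x1ca6 << 0 → word 0x9ca6
word = 0x9ca6 → big-endian bytes:
  [0]=0x9c  [1]=0xa6

9c a6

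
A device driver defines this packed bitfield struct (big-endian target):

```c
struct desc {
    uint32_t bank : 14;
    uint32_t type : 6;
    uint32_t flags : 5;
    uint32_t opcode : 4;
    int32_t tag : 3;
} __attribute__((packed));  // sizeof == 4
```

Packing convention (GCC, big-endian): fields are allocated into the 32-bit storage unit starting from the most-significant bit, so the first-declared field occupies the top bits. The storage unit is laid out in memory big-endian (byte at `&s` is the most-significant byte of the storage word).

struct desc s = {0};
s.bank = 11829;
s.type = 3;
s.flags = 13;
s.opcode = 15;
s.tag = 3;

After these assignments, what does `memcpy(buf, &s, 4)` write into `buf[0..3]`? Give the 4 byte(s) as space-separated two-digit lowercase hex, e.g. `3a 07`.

b8 d4 36 fb

bank (14b) val=11829 bits=0x2e35 at bit 18: 0xb8d40000
type (6b) val=3 bits=0x3 at bit 12: 0xb8d43000
flags (5b) val=13 bits=0xd at bit 7: 0xb8d43680
opcode (4b) val=15 bits=0xf at bit 3: 0xb8d436f8
tag (3b) val=3 bits=0x3 at bit 0: 0xb8d436fb
word = 0xb8d436fb → big-endian bytes:
  [0]=0xb8  [1]=0xd4  [2]=0x36  [3]=0xfb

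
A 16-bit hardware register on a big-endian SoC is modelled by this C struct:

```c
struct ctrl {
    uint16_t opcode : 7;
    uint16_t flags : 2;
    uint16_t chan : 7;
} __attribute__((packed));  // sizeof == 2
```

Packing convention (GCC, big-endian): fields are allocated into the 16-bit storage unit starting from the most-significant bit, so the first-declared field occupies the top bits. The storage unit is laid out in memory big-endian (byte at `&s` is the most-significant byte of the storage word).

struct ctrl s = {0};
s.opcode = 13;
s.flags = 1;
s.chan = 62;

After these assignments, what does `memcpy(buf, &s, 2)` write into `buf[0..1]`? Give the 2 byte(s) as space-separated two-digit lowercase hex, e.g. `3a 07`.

1a be

opcode (7b) val=13 bits=0xd at bit 9: 0x1a00
flags (2b) val=1 bits=0x1 at bit 7: 0x1a80
chan (7b) val=62 bits=0x3e at bit 0: 0x1abe
word = 0x1abe → big-endian bytes:
  [0]=0x1a  [1]=0xbe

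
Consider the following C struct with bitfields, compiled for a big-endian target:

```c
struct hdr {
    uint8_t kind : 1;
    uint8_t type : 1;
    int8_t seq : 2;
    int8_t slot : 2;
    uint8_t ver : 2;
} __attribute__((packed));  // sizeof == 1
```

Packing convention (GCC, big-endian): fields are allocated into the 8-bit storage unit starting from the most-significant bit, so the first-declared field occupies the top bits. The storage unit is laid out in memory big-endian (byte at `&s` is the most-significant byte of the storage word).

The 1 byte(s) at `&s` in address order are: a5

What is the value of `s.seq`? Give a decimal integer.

-2

[0]=0xa5 (big-endian) → word 0xa5
kind [7+:1] = (word>>7) & 0x1 = 1
type [6+:1] = (word>>6) & 0x1 = 0
seq [4+:2] = (word>>4) & 0x3 = 2  ←
slot [2+:2] = (word>>2) & 0x3 = 1
ver [0+:2] = (word>>0) & 0x3 = 1
seq signed 2b, MSB=1: 2 - 4 = -2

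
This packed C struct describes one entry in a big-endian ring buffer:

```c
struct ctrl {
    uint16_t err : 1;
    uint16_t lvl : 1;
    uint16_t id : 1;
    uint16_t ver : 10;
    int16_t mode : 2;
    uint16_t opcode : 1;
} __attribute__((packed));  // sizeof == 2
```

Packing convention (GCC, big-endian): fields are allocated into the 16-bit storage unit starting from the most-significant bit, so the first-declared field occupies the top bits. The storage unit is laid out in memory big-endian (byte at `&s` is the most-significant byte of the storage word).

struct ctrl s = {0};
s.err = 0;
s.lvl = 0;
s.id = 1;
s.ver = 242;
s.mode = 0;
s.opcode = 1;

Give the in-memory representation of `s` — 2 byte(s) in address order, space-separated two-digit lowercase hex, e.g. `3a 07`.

27 91

[15+:1] err=0 & 0x1 = 0x0; word=0x0000
[14+:1] lvl=0 & 0x1 = 0x0; word=0x0000
[13+:1] id=1 & 0x1 = 0x1; word=0x2000
[3+:10] ver=242 & 0x3ff = 0xf2; word=0x2790
[1+:2] mode=0 & 0x3 = 0x0; word=0x2790
[0+:1] opcode=1 & 0x1 = 0x1; word=0x2791
word = 0x2791 → big-endian bytes:
  [0]=0x27  [1]=0x91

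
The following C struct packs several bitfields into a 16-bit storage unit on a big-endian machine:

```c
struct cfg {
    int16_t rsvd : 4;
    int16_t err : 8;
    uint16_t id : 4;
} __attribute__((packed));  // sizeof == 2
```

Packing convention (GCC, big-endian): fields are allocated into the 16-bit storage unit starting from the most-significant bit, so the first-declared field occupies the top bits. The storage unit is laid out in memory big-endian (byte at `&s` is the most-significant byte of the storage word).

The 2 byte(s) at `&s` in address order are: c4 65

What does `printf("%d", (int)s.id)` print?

[0]=0xc4 [1]=0x65 (big-endian) → word 0xc465
rsvd [12+:4] = (word>>12) & 0xf = 12
err [4+:8] = (word>>4) & 0xff = 70
id [0+:4] = (word>>0) & 0xf = 5  ←

5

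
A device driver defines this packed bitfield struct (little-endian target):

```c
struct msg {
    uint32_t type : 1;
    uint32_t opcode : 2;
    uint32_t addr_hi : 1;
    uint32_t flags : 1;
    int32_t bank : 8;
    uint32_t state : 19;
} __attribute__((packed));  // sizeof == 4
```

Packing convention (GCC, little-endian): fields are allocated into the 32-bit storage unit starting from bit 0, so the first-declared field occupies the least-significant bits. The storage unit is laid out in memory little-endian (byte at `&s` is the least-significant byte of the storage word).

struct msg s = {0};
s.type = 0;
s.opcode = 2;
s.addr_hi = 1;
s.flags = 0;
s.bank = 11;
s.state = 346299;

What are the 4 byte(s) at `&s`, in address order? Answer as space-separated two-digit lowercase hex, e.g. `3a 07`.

6c 61 17 a9

type (1b) val=0 bits=0x0 at bit 0: 0x00000000
opcode (2b) val=2 bits=0x2 at bit 1: 0x00000004
addr_hi (1b) val=1 bits=0x1 at bit 3: 0x0000000c
flags (1b) val=0 bits=0x0 at bit 4: 0x0000000c
bank (8b) val=11 bits=0xb at bit 5: 0x0000016c
state (19b) val=346299 bits=0x548bb at bit 13: 0xa917616c
word = 0xa917616c → little-endian bytes:
  [0]=0x6c  [1]=0x61  [2]=0x17  [3]=0xa9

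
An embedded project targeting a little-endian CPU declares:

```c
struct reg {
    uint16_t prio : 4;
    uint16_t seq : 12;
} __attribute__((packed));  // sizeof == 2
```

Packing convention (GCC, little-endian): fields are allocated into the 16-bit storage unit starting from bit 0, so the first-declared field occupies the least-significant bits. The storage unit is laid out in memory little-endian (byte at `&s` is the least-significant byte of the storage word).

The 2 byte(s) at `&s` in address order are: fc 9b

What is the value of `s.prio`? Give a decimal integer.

[0]=0xfc [1]=0x9b (little-endian) → word 0x9bfc
prio:4 @ bit 0 → (0x9bfc>>0)&0xf = 0xc  ←
seq:12 @ bit 4 → (0x9bfc>>4)&0xfff = 0x9bf

12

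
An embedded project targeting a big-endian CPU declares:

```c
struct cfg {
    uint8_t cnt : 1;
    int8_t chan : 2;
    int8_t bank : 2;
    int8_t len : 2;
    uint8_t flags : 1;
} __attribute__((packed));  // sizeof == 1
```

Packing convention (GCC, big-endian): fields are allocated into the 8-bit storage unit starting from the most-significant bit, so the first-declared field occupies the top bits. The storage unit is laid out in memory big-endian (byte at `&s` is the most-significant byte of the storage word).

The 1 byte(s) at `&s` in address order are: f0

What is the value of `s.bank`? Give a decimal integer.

-2

[0]=0xf0 (big-endian) → word 0xf0
cnt [7+:1] = (word>>7) & 0x1 = 1
chan [5+:2] = (word>>5) & 0x3 = 3
bank [3+:2] = (word>>3) & 0x3 = 2  ←
len [1+:2] = (word>>1) & 0x3 = 0
flags [0+:1] = (word>>0) & 0x1 = 0
bank signed 2b, MSB=1: 2 - 4 = -2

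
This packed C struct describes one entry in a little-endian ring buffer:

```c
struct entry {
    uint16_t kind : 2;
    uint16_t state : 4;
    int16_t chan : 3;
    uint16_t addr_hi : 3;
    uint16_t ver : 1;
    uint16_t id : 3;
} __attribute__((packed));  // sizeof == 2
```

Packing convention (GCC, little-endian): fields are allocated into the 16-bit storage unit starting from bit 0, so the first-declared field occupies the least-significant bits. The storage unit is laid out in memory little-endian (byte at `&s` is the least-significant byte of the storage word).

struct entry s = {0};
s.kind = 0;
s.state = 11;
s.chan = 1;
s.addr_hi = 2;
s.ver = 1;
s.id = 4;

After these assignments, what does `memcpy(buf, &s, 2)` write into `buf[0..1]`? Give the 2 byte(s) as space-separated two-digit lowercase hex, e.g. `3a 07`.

6c 94

kind (2b) val=0 bits=0x0 at bit 0: 0x0000
state (4b) val=11 bits=0xb at bit 2: 0x002c
chan (3b) val=1 bits=0x1 at bit 6: 0x006c
addr_hi (3b) val=2 bits=0x2 at bit 9: 0x046c
ver (1b) val=1 bits=0x1 at bit 12: 0x146c
id (3b) val=4 bits=0x4 at bit 13: 0x946c
word = 0x946c → little-endian bytes:
  [0]=0x6c  [1]=0x94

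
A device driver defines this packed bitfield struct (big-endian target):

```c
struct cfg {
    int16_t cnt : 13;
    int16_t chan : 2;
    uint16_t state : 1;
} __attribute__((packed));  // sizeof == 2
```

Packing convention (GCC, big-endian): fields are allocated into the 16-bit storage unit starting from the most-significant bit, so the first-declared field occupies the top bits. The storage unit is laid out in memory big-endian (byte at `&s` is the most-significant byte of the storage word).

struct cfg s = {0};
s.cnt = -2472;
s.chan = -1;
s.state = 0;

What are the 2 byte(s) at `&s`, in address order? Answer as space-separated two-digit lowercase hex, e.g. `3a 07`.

b2 c6

[3+:13] cnt=-2472 & 0x1fff = 0x1658; word=0xb2c0
[1+:2] chan=-1 & 0x3 = 0x3; word=0xb2c6
[0+:1] state=0 & 0x1 = 0x0; word=0xb2c6
word = 0xb2c6 → big-endian bytes:
  [0]=0xb2  [1]=0xc6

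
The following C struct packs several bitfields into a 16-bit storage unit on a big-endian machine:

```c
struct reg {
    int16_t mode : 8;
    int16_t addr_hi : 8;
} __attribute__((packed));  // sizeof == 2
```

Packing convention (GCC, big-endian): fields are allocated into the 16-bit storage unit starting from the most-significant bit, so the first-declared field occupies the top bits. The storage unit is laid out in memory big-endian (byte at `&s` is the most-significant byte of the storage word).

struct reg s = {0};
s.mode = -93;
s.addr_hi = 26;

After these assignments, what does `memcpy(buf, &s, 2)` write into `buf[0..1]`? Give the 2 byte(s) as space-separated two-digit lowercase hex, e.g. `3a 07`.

mode (8b) val=-93 bits=0xa3 at bit 8: 0xa300
addr_hi (8b) val=26 bits=0x1a at bit 0: 0xa31a
word = 0xa31a → big-endian bytes:
  [0]=0xa3  [1]=0x1a

a3 1a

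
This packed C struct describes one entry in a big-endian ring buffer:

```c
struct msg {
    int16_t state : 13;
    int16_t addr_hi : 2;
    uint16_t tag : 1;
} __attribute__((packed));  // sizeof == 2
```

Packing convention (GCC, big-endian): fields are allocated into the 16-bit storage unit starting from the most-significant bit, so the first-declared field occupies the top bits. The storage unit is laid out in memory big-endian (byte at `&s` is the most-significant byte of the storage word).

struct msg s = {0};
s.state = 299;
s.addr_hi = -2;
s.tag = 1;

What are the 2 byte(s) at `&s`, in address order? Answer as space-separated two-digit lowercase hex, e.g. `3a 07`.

state:13 = 299 → 0x12b << 3 → word 0x0958
addr_hi:2 = -2 → 0x2 << 1 → word 0x095c
tag:1 = 1 → 0x1 << 0 → word 0x095d
word = 0x095d → big-endian bytes:
  [0]=0x09  [1]=0x5d

09 5d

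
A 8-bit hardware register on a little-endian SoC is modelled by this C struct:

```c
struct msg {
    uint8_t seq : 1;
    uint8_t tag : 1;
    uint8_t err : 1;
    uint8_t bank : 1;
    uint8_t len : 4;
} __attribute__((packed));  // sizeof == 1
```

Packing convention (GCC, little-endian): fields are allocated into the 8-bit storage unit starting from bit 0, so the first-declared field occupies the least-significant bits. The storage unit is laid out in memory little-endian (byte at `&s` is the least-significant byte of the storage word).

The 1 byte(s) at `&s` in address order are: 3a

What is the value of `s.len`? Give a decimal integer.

[0]=0x3a (little-endian) → word 0x3a
seq:1 @ bit 0 → (0x3a>>0)&0x1 = 0x0
tag:1 @ bit 1 → (0x3a>>1)&0x1 = 0x1
err:1 @ bit 2 → (0x3a>>2)&0x1 = 0x0
bank:1 @ bit 3 → (0x3a>>3)&0x1 = 0x1
len:4 @ bit 4 → (0x3a>>4)&0xf = 0x3  ←

3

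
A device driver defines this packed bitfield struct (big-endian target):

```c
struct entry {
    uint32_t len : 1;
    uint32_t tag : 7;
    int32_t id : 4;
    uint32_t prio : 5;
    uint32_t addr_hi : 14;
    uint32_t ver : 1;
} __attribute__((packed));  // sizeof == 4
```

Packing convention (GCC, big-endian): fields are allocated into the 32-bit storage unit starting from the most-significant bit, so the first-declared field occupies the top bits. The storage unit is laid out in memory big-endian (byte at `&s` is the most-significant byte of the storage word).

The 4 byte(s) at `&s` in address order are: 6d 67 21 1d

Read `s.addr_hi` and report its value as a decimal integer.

[0]=0x6d [1]=0x67 [2]=0x21 [3]=0x1d (big-endian) → word 0x6d67211d
len [31+:1] = (word>>31) & 0x1 = 0
tag [24+:7] = (word>>24) & 0x7f = 109
id [20+:4] = (word>>20) & 0xf = 6
prio [15+:5] = (word>>15) & 0x1f = 14
addr_hi [1+:14] = (word>>1) & 0x3fff = 4238  ←
ver [0+:1] = (word>>0) & 0x1 = 1

4238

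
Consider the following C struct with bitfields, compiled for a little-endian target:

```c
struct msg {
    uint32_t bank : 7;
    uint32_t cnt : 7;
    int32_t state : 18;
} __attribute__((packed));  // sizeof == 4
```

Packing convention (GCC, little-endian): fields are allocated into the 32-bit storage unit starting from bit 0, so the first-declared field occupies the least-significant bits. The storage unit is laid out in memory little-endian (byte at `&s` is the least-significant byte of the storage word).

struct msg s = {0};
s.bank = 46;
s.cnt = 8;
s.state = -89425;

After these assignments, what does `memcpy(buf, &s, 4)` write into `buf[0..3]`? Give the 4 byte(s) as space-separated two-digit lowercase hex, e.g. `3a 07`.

2e c4 ab a8

bank:7 = 46 → 0x2e << 0 → word 0x0000002e
cnt:7 = 8 → 0x8 << 7 → word 0x0000042e
state:18 = -89425 → 0x2a2af << 14 → word 0xa8abc42e
word = 0xa8abc42e → little-endian bytes:
  [0]=0x2e  [1]=0xc4  [2]=0xab  [3]=0xa8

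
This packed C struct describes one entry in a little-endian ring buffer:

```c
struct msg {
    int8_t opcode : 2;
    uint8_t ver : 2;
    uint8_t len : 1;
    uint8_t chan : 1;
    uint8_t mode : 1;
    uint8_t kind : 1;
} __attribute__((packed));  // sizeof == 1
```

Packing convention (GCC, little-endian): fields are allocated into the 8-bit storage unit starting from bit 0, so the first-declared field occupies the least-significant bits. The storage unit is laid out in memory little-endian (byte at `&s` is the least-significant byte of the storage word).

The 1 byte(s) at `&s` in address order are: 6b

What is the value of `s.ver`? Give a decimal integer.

[0]=0x6b (little-endian) → word 0x6b
opcode:2 @ bit 0 → (0x6b>>0)&0x3 = 0x3
ver:2 @ bit 2 → (0x6b>>2)&0x3 = 0x2  ←
len:1 @ bit 4 → (0x6b>>4)&0x1 = 0x0
chan:1 @ bit 5 → (0x6b>>5)&0x1 = 0x1
mode:1 @ bit 6 → (0x6b>>6)&0x1 = 0x1
kind:1 @ bit 7 → (0x6b>>7)&0x1 = 0x0

2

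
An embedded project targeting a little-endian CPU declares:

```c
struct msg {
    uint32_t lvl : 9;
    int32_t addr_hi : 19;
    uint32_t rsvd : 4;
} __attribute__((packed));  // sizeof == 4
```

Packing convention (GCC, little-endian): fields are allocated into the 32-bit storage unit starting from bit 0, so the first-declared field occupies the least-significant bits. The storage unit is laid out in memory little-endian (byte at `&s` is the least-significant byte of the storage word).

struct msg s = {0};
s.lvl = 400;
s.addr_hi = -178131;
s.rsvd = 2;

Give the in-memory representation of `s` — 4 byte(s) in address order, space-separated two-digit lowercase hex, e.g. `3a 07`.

90 5b 90 2a

[0+:9] lvl=400 & 0x1ff = 0x190; word=0x00000190
[9+:19] addr_hi=-178131 & 0x7ffff = 0x5482d; word=0x0a905b90
[28+:4] rsvd=2 & 0xf = 0x2; word=0x2a905b90
word = 0x2a905b90 → little-endian bytes:
  [0]=0x90  [1]=0x5b  [2]=0x90  [3]=0x2a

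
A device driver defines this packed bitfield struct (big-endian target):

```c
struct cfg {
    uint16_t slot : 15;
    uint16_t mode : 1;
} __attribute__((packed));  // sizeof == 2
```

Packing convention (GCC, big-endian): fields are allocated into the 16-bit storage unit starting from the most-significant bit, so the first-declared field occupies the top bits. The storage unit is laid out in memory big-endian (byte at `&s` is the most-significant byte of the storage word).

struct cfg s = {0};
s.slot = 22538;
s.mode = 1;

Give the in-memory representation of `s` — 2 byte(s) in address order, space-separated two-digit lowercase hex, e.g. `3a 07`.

b0 15

[1+:15] slot=22538 & 0x7fff = 0x580a; word=0xb014
[0+:1] mode=1 & 0x1 = 0x1; word=0xb015
word = 0xb015 → big-endian bytes:
  [0]=0xb0  [1]=0x15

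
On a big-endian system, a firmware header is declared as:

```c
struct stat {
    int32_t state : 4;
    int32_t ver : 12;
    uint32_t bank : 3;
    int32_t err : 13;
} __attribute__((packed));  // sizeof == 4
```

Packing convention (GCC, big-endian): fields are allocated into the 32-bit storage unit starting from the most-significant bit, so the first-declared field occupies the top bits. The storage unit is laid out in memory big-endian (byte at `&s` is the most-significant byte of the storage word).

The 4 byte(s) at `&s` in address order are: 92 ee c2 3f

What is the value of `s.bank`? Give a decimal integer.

[0]=0x92 [1]=0xee [2]=0xc2 [3]=0x3f (big-endian) → word 0x92eec23f
state:4 @ bit 28 → (0x92eec23f>>28)&0xf = 0x9
ver:12 @ bit 16 → (0x92eec23f>>16)&0xfff = 0x2ee
bank:3 @ bit 13 → (0x92eec23f>>13)&0x7 = 0x6  ←
err:13 @ bit 0 → (0x92eec23f>>0)&0x1fff = 0x23f

6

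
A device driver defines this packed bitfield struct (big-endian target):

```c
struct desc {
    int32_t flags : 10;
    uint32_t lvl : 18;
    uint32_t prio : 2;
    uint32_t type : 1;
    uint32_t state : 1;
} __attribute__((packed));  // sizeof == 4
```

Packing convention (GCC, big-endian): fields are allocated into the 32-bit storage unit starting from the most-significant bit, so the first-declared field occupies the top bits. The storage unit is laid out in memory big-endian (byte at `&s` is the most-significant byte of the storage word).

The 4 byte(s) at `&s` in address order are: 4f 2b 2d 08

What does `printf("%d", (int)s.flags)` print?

[0]=0x4f [1]=0x2b [2]=0x2d [3]=0x08 (big-endian) → word 0x4f2b2d08
flags:10 @ bit 22 → (0x4f2b2d08>>22)&0x3ff = 0x13c  ←
lvl:18 @ bit 4 → (0x4f2b2d08>>4)&0x3ffff = 0x2b2d0
prio:2 @ bit 2 → (0x4f2b2d08>>2)&0x3 = 0x2
type:1 @ bit 1 → (0x4f2b2d08>>1)&0x1 = 0x0
state:1 @ bit 0 → (0x4f2b2d08>>0)&0x1 = 0x0
flags signed 10b, MSB=0: value = 316

316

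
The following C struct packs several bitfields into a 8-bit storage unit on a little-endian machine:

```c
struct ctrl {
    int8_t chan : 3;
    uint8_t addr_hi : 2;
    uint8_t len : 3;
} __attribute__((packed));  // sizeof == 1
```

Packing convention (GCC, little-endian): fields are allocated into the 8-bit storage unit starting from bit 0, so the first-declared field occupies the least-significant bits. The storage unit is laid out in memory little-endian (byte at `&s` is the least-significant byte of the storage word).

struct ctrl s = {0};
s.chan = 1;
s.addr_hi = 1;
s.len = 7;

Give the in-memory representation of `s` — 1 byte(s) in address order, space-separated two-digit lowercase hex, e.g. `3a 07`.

chan (3b) val=1 bits=0x1 at bit 0: 0x01
addr_hi (2b) val=1 bits=0x1 at bit 3: 0x09
len (3b) val=7 bits=0x7 at bit 5: 0xe9
word = 0xe9 → little-endian bytes:
  [0]=0xe9

e9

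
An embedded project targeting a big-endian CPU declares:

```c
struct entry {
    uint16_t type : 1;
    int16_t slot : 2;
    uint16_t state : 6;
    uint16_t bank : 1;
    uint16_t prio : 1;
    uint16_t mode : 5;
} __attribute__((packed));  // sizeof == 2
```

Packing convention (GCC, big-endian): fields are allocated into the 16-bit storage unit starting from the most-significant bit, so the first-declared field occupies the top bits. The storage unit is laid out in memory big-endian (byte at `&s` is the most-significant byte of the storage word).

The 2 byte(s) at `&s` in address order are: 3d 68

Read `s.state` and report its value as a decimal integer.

58

[0]=0x3d [1]=0x68 (big-endian) → word 0x3d68
type [15+:1] = (word>>15) & 0x1 = 0
slot [13+:2] = (word>>13) & 0x3 = 1
state [7+:6] = (word>>7) & 0x3f = 58  ←
bank [6+:1] = (word>>6) & 0x1 = 1
prio [5+:1] = (word>>5) & 0x1 = 1
mode [0+:5] = (word>>0) & 0x1f = 8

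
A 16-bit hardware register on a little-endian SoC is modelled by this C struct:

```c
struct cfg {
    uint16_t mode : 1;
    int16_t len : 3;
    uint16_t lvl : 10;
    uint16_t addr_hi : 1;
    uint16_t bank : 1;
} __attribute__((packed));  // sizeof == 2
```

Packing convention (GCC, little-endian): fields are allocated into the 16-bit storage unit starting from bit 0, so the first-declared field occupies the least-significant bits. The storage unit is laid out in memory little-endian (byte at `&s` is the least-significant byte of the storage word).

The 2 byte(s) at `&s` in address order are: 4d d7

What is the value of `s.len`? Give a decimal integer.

-2

[0]=0x4d [1]=0xd7 (little-endian) → word 0xd74d
mode:1 @ bit 0 → (0xd74d>>0)&0x1 = 0x1
len:3 @ bit 1 → (0xd74d>>1)&0x7 = 0x6  ←
lvl:10 @ bit 4 → (0xd74d>>4)&0x3ff = 0x174
addr_hi:1 @ bit 14 → (0xd74d>>14)&0x1 = 0x1
bank:1 @ bit 15 → (0xd74d>>15)&0x1 = 0x1
len signed 3b, MSB=1: 6 - 8 = -2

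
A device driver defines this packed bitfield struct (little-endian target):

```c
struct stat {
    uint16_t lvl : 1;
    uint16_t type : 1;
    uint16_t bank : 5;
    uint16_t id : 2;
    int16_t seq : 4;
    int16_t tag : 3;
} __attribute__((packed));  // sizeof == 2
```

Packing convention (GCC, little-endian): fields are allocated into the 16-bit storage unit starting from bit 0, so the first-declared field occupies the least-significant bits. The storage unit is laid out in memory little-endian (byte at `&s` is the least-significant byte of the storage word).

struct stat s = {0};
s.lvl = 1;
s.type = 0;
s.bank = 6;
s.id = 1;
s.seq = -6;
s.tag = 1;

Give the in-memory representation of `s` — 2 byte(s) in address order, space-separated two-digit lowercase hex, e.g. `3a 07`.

[0+:1] lvl=1 & 0x1 = 0x1; word=0x0001
[1+:1] type=0 & 0x1 = 0x0; word=0x0001
[2+:5] bank=6 & 0x1f = 0x6; word=0x0019
[7+:2] id=1 & 0x3 = 0x1; word=0x0099
[9+:4] seq=-6 & 0xf = 0xa; word=0x1499
[13+:3] tag=1 & 0x7 = 0x1; word=0x3499
word = 0x3499 → little-endian bytes:
  [0]=0x99  [1]=0x34

99 34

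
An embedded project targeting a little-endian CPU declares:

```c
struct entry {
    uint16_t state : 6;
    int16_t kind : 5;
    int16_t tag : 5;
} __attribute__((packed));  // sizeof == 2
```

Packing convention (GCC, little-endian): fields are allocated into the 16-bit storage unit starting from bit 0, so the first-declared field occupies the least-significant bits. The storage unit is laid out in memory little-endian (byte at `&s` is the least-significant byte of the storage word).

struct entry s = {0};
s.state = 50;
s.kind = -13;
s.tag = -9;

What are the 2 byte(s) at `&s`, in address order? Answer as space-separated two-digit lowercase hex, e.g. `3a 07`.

f2 bc

state (6b) val=50 bits=0x32 at bit 0: 0x0032
kind (5b) val=-13 bits=0x13 at bit 6: 0x04f2
tag (5b) val=-9 bits=0x17 at bit 11: 0xbcf2
word = 0xbcf2 → little-endian bytes:
  [0]=0xf2  [1]=0xbc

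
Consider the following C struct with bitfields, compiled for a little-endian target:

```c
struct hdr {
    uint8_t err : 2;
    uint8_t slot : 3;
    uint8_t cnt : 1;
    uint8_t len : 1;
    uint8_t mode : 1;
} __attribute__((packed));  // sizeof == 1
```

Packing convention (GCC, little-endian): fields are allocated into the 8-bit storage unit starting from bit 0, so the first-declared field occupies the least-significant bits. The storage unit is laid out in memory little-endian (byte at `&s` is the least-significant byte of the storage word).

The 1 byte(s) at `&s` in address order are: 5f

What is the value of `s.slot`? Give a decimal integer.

7

[0]=0x5f (little-endian) → word 0x5f
err [0+:2] = (word>>0) & 0x3 = 3
slot [2+:3] = (word>>2) & 0x7 = 7  ←
cnt [5+:1] = (word>>5) & 0x1 = 0
len [6+:1] = (word>>6) & 0x1 = 1
mode [7+:1] = (word>>7) & 0x1 = 0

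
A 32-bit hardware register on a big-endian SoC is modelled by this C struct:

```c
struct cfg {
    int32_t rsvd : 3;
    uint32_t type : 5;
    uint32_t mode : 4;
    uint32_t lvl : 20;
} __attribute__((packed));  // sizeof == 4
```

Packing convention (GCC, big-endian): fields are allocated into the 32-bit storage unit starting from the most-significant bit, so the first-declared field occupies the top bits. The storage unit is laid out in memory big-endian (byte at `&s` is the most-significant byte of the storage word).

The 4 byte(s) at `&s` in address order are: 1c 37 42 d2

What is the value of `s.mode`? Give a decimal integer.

[0]=0x1c [1]=0x37 [2]=0x42 [3]=0xd2 (big-endian) → word 0x1c3742d2
rsvd:3 @ bit 29 → (0x1c3742d2>>29)&0x7 = 0x0
type:5 @ bit 24 → (0x1c3742d2>>24)&0x1f = 0x1c
mode:4 @ bit 20 → (0x1c3742d2>>20)&0xf = 0x3  ←
lvl:20 @ bit 0 → (0x1c3742d2>>0)&0xfffff = 0x742d2

3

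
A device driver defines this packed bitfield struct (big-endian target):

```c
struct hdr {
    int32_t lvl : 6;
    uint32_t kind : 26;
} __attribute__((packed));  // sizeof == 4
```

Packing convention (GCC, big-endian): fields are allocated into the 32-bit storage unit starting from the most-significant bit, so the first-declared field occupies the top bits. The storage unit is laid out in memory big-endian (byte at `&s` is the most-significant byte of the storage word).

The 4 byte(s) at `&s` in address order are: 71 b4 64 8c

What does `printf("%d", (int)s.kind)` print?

28599436

[0]=0x71 [1]=0xb4 [2]=0x64 [3]=0x8c (big-endian) → word 0x71b4648c
lvl:6 @ bit 26 → (0x71b4648c>>26)&0x3f = 0x1c
kind:26 @ bit 0 → (0x71b4648c>>0)&0x3ffffff = 0x1b4648c  ←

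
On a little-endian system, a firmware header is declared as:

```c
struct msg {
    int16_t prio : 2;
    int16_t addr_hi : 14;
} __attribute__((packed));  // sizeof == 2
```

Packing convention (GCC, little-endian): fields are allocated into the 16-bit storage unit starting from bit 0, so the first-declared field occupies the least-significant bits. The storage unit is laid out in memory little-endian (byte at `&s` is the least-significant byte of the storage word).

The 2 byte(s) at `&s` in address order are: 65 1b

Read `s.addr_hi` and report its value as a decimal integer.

[0]=0x65 [1]=0x1b (little-endian) → word 0x1b65
prio [0+:2] = (word>>0) & 0x3 = 1
addr_hi [2+:14] = (word>>2) & 0x3fff = 1753  ←
addr_hi signed 14b, MSB=0: value = 1753

1753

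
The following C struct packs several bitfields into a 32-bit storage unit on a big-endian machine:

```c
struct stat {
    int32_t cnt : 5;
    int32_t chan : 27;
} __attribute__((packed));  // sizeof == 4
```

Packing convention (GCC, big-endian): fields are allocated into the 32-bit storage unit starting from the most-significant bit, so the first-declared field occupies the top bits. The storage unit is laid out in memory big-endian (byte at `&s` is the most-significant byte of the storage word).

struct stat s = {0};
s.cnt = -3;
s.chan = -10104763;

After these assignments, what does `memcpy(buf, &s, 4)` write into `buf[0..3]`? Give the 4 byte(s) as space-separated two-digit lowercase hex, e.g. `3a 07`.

cnt (5b) val=-3 bits=0x1d at bit 27: 0xe8000000
chan (27b) val=-10104763 bits=0x765d045 at bit 0: 0xef65d045
word = 0xef65d045 → big-endian bytes:
  [0]=0xef  [1]=0x65  [2]=0xd0  [3]=0x45

ef 65 d0 45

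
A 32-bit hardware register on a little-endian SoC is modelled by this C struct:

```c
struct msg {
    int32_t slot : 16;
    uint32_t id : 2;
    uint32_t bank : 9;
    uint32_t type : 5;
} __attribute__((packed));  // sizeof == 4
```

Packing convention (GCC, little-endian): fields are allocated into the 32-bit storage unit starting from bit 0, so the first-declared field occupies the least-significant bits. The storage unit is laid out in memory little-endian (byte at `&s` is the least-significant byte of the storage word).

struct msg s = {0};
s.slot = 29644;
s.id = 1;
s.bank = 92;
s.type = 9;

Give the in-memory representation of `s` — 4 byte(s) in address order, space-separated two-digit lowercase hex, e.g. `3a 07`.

slot (16b) val=29644 bits=0x73cc at bit 0: 0x000073cc
id (2b) val=1 bits=0x1 at bit 16: 0x000173cc
bank (9b) val=92 bits=0x5c at bit 18: 0x017173cc
type (5b) val=9 bits=0x9 at bit 27: 0x497173cc
word = 0x497173cc → little-endian bytes:
  [0]=0xcc  [1]=0x73  [2]=0x71  [3]=0x49

cc 73 71 49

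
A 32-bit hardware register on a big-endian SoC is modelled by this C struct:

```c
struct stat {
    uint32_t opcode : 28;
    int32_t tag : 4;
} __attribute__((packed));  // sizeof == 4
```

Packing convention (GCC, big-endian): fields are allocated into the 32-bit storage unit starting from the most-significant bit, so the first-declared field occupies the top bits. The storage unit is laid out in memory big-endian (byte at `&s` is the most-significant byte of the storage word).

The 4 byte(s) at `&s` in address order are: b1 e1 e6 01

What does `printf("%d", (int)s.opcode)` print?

186523232

[0]=0xb1 [1]=0xe1 [2]=0xe6 [3]=0x01 (big-endian) → word 0xb1e1e601
opcode [4+:28] = (word>>4) & 0xfffffff = 186523232  ←
tag [0+:4] = (word>>0) & 0xf = 1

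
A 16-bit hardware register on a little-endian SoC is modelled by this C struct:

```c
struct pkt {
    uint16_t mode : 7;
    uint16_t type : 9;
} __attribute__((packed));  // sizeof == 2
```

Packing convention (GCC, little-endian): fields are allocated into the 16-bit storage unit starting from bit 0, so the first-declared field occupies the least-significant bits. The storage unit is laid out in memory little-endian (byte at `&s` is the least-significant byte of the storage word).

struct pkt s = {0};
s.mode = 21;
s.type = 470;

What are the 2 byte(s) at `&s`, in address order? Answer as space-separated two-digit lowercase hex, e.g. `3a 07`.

15 eb

[0+:7] mode=21 & 0x7f = 0x15; word=0x0015
[7+:9] type=470 & 0x1ff = 0x1d6; word=0xeb15
word = 0xeb15 → little-endian bytes:
  [0]=0x15  [1]=0xeb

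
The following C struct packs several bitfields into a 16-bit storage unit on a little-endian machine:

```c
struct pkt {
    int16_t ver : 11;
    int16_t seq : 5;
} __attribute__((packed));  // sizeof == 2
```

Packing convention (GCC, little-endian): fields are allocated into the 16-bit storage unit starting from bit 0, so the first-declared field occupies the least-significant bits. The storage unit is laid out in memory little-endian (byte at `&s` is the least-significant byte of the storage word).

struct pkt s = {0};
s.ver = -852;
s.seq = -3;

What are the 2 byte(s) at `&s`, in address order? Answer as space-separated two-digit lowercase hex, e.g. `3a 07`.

[0+:11] ver=-852 & 0x7ff = 0x4ac; word=0x04ac
[11+:5] seq=-3 & 0x1f = 0x1d; word=0xecac
word = 0xecac → little-endian bytes:
  [0]=0xac  [1]=0xec

ac ec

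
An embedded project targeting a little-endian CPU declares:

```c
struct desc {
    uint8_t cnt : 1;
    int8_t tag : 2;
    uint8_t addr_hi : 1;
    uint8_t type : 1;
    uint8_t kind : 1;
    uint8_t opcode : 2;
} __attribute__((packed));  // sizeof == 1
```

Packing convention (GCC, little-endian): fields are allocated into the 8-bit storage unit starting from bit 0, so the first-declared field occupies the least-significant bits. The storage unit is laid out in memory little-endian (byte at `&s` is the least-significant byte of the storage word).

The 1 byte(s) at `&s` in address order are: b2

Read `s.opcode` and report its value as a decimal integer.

[0]=0xb2 (little-endian) → word 0xb2
cnt [0+:1] = (word>>0) & 0x1 = 0
tag [1+:2] = (word>>1) & 0x3 = 1
addr_hi [3+:1] = (word>>3) & 0x1 = 0
type [4+:1] = (word>>4) & 0x1 = 1
kind [5+:1] = (word>>5) & 0x1 = 1
opcode [6+:2] = (word>>6) & 0x3 = 2  ←

2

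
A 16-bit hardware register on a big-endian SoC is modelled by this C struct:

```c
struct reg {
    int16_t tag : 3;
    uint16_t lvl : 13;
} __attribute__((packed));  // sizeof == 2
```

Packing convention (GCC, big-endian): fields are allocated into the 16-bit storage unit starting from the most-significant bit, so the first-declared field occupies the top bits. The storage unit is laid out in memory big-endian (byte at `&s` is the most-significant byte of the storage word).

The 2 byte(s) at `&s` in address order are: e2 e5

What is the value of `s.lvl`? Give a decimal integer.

741

[0]=0xe2 [1]=0xe5 (big-endian) → word 0xe2e5
tag [13+:3] = (word>>13) & 0x7 = 7
lvl [0+:13] = (word>>0) & 0x1fff = 741  ←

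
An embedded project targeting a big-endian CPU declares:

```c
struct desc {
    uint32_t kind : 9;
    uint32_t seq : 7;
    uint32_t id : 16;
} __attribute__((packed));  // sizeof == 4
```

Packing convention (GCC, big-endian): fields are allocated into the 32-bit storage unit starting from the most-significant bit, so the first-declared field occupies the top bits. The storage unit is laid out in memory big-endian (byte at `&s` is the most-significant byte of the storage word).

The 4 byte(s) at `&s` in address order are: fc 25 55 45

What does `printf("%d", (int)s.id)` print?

[0]=0xfc [1]=0x25 [2]=0x55 [3]=0x45 (big-endian) → word 0xfc255545
kind [23+:9] = (word>>23) & 0x1ff = 504
seq [16+:7] = (word>>16) & 0x7f = 37
id [0+:16] = (word>>0) & 0xffff = 21829  ←

21829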